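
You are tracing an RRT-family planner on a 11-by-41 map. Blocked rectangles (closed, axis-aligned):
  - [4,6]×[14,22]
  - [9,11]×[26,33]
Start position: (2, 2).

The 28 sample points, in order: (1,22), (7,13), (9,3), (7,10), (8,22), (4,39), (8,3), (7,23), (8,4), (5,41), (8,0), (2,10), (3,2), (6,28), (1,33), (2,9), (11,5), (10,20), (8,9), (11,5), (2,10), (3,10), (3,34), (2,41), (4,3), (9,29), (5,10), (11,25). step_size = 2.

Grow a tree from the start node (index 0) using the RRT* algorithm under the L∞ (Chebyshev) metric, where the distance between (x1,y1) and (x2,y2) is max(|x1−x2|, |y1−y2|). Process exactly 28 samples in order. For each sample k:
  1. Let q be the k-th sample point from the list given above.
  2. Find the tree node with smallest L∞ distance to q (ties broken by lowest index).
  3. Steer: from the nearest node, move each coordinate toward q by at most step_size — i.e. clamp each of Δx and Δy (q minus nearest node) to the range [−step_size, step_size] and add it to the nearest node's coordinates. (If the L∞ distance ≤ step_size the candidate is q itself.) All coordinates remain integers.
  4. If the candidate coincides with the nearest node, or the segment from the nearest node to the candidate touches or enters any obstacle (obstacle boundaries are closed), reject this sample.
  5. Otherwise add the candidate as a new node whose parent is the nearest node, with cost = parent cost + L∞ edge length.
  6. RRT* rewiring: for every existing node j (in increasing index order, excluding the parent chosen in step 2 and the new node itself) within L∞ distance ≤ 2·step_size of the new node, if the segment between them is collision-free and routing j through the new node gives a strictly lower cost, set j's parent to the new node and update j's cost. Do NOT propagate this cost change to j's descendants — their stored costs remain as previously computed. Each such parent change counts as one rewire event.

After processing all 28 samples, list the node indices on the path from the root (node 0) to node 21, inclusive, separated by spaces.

Path: 0 1 2 4 5 6 8 15 19 21

1. q=(1,22) nearest=0 d=20 new=(1,4) → add node 1 parent=0 cost=2
2. q=(7,13) nearest=1 d=9 new=(3,6) → add node 2 parent=1 cost=4
3. q=(9,3) nearest=2 d=6 new=(5,4) → add node 3 parent=2 cost=6
4. q=(7,10) nearest=2 d=4 new=(5,8) → add node 4 parent=2 cost=6
5. q=(8,22) nearest=4 d=14 new=(7,10) → add node 5 parent=4 cost=8
6. q=(4,39) nearest=5 d=29 new=(5,12) → add node 6 parent=5 cost=10
7. q=(8,3) nearest=3 d=3 new=(7,3) → add node 7 parent=3 cost=8
8. q=(7,23) nearest=6 d=11 new=(7,14) → add node 8 parent=6 cost=12
9. q=(8,4) nearest=7 d=1 new=(8,4) → add node 9 parent=7 cost=9
10. q=(5,41) nearest=8 d=27 new=(5,16) → blocked by [4,6]×[14,22], reject
11. q=(8,0) nearest=7 d=3 new=(8,1) → add node 10 parent=7 cost=10
12. q=(2,10) nearest=4 d=3 new=(3,10) → add node 11 parent=4 cost=8
13. q=(3,2) nearest=0 d=1 new=(3,2) → add node 12 parent=0 cost=1; rewire 3→12 (3<6); rewire 7→12 (5<8)
14. q=(6,28) nearest=8 d=14 new=(6,16) → blocked by [4,6]×[14,22], reject
15. q=(1,33) nearest=8 d=19 new=(5,16) → blocked by [4,6]×[14,22], reject
16. q=(2,9) nearest=11 d=1 new=(2,9) → add node 13 parent=11 cost=9
17. q=(11,5) nearest=9 d=3 new=(10,5) → add node 14 parent=9 cost=11
18. q=(10,20) nearest=8 d=6 new=(9,16) → add node 15 parent=8 cost=14
19. q=(8,9) nearest=5 d=1 new=(8,9) → add node 16 parent=5 cost=9
20. q=(11,5) nearest=14 d=1 new=(11,5) → add node 17 parent=14 cost=12
21. q=(2,10) nearest=11 d=1 new=(2,10) → add node 18 parent=11 cost=9
22. q=(3,10) nearest=11 d=0 → coincident, reject
23. q=(3,34) nearest=15 d=18 new=(7,18) → add node 19 parent=15 cost=16
24. q=(2,41) nearest=19 d=23 new=(5,20) → blocked by [4,6]×[14,22], reject
25. q=(4,3) nearest=3 d=1 new=(4,3) → add node 20 parent=3 cost=4; rewire 9→20 (8<9); rewire 10→20 (8<10)
26. q=(9,29) nearest=19 d=11 new=(9,20) → add node 21 parent=19 cost=18
27. q=(5,10) nearest=4 d=2 new=(5,10) → add node 22 parent=4 cost=8
28. q=(11,25) nearest=21 d=5 new=(11,22) → add node 23 parent=21 cost=20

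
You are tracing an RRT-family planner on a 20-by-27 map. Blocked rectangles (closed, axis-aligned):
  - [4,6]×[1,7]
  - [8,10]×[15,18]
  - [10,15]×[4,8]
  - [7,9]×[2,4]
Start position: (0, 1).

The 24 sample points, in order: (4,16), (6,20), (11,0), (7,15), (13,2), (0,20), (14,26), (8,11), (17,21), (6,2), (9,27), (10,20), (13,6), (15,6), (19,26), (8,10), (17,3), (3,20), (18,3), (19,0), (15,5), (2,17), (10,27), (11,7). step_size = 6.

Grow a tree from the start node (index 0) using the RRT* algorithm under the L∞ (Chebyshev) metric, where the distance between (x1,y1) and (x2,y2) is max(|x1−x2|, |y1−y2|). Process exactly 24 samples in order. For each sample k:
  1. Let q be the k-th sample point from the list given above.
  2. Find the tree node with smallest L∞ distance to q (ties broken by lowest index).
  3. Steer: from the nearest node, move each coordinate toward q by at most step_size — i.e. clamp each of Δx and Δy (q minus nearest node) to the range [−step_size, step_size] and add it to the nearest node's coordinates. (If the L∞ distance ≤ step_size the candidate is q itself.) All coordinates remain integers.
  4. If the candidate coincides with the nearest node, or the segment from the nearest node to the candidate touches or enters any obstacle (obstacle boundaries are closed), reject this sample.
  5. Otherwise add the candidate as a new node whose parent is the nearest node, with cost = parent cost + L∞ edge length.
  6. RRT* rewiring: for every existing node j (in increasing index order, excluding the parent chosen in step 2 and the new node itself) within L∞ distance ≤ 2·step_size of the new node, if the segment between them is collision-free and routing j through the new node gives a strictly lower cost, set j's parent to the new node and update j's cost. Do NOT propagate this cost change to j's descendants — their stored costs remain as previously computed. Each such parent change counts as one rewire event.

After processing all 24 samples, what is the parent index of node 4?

Parent of node 4: 3

1. q=(4,16) nearest=0 d=15 new=(4,7) → blocked by [4,6]×[1,7], reject
2. q=(6,20) nearest=0 d=19 new=(6,7) → blocked by [4,6]×[1,7], reject
3. q=(11,0) nearest=0 d=11 new=(6,0) → add node 1 parent=0 cost=6
4. q=(7,15) nearest=0 d=14 new=(6,7) → blocked by [4,6]×[1,7], reject
5. q=(13,2) nearest=1 d=7 new=(12,2) → add node 2 parent=1 cost=12
6. q=(0,20) nearest=2 d=18 new=(6,8) → blocked by [10,15]×[4,8], reject
7. q=(14,26) nearest=2 d=24 new=(14,8) → blocked by [10,15]×[4,8], reject
8. q=(8,11) nearest=2 d=9 new=(8,8) → blocked by [10,15]×[4,8], reject
9. q=(17,21) nearest=2 d=19 new=(17,8) → blocked by [10,15]×[4,8], reject
10. q=(6,2) nearest=1 d=2 new=(6,2) → blocked by [4,6]×[1,7], reject
11. q=(9,27) nearest=2 d=25 new=(9,8) → blocked by [10,15]×[4,8], reject
12. q=(10,20) nearest=2 d=18 new=(10,8) → blocked by [10,15]×[4,8], reject
13. q=(13,6) nearest=2 d=4 new=(13,6) → blocked by [10,15]×[4,8], reject
14. q=(15,6) nearest=2 d=4 new=(15,6) → blocked by [10,15]×[4,8], reject
15. q=(19,26) nearest=2 d=24 new=(18,8) → blocked by [10,15]×[4,8], reject
16. q=(8,10) nearest=2 d=8 new=(8,8) → blocked by [10,15]×[4,8], reject
17. q=(17,3) nearest=2 d=5 new=(17,3) → add node 3 parent=2 cost=17
18. q=(3,20) nearest=3 d=17 new=(11,9) → blocked by [10,15]×[4,8], reject
19. q=(18,3) nearest=3 d=1 new=(18,3) → add node 4 parent=3 cost=18
20. q=(19,0) nearest=3 d=3 new=(19,0) → add node 5 parent=3 cost=20
21. q=(15,5) nearest=3 d=2 new=(15,5) → blocked by [10,15]×[4,8], reject
22. q=(2,17) nearest=2 d=15 new=(6,8) → blocked by [10,15]×[4,8], reject
23. q=(10,27) nearest=3 d=24 new=(11,9) → blocked by [10,15]×[4,8], reject
24. q=(11,7) nearest=2 d=5 new=(11,7) → blocked by [10,15]×[4,8], reject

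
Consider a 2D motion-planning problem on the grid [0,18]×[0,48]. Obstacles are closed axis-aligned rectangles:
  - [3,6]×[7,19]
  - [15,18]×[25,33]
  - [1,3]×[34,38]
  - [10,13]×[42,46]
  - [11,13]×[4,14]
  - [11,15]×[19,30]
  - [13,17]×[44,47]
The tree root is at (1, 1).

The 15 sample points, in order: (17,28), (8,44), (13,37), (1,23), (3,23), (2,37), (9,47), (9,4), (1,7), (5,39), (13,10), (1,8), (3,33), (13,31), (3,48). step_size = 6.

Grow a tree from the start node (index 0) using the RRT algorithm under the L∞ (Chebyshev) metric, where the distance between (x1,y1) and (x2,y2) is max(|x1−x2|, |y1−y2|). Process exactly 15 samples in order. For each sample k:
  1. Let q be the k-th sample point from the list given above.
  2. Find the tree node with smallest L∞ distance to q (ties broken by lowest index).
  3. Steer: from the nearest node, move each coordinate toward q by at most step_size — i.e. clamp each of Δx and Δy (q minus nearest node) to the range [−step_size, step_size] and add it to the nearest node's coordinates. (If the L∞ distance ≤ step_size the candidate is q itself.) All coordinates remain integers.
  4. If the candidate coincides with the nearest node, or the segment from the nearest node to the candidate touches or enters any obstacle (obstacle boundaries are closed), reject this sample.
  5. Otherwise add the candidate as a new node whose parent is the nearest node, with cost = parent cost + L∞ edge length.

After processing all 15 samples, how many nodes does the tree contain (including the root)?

1. q=(17,28) nearest=0 d=27 new=(7,7) → add node 1 parent=0 cost=6
2. q=(8,44) nearest=1 d=37 new=(8,13) → add node 2 parent=1 cost=12
3. q=(13,37) nearest=2 d=24 new=(13,19) → blocked by [11,15]×[19,30], reject
4. q=(1,23) nearest=2 d=10 new=(2,19) → blocked by [3,6]×[7,19], reject
5. q=(3,23) nearest=2 d=10 new=(3,19) → blocked by [3,6]×[7,19], reject
6. q=(2,37) nearest=2 d=24 new=(2,19) → blocked by [3,6]×[7,19], reject
7. q=(9,47) nearest=2 d=34 new=(9,19) → add node 3 parent=2 cost=18
8. q=(9,4) nearest=1 d=3 new=(9,4) → add node 4 parent=1 cost=9
9. q=(1,7) nearest=0 d=6 new=(1,7) → add node 5 parent=0 cost=6
10. q=(5,39) nearest=3 d=20 new=(5,25) → add node 6 parent=3 cost=24
11. q=(13,10) nearest=2 d=5 new=(13,10) → blocked by [11,13]×[4,14], reject
12. q=(1,8) nearest=5 d=1 new=(1,8) → add node 7 parent=5 cost=7
13. q=(3,33) nearest=6 d=8 new=(3,31) → add node 8 parent=6 cost=30
14. q=(13,31) nearest=6 d=8 new=(11,31) → add node 9 parent=6 cost=30
15. q=(3,48) nearest=8 d=17 new=(3,37) → blocked by [1,3]×[34,38], reject

Node count: 10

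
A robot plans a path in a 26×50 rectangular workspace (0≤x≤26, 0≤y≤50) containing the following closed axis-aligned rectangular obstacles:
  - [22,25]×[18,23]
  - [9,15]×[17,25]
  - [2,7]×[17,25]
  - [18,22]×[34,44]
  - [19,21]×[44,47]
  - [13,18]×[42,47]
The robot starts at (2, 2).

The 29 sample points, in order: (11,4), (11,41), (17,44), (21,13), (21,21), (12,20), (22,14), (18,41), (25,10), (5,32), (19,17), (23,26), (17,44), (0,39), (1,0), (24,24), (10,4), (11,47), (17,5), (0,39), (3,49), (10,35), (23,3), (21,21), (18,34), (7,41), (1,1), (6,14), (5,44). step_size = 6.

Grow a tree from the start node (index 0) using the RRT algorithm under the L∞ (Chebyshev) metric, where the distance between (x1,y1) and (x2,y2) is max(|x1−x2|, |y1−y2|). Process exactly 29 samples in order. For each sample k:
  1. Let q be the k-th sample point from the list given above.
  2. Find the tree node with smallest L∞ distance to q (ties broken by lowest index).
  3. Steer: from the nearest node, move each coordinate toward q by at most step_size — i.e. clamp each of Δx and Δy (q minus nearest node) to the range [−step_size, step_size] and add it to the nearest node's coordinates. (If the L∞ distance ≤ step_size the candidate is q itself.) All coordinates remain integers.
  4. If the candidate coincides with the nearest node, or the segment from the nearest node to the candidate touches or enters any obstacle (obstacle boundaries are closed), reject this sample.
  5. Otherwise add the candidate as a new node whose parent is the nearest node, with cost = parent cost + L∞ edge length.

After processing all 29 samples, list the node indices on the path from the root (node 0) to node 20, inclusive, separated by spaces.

Path: 0 1 2 3 5 7 9 20

1. q=(11,4) nearest=0 d=9 new=(8,4) → add node 1 parent=0 cost=6
2. q=(11,41) nearest=1 d=37 new=(11,10) → add node 2 parent=1 cost=12
3. q=(17,44) nearest=2 d=34 new=(17,16) → add node 3 parent=2 cost=18
4. q=(21,13) nearest=3 d=4 new=(21,13) → add node 4 parent=3 cost=22
5. q=(21,21) nearest=3 d=5 new=(21,21) → add node 5 parent=3 cost=23
6. q=(12,20) nearest=3 d=5 new=(12,20) → blocked by [9,15]×[17,25], reject
7. q=(22,14) nearest=4 d=1 new=(22,14) → add node 6 parent=4 cost=23
8. q=(18,41) nearest=5 d=20 new=(18,27) → add node 7 parent=5 cost=29
9. q=(25,10) nearest=4 d=4 new=(25,10) → add node 8 parent=4 cost=26
10. q=(5,32) nearest=7 d=13 new=(12,32) → add node 9 parent=7 cost=35
11. q=(19,17) nearest=3 d=2 new=(19,17) → add node 10 parent=3 cost=20
12. q=(23,26) nearest=5 d=5 new=(23,26) → add node 11 parent=5 cost=28
13. q=(17,44) nearest=9 d=12 new=(17,38) → add node 12 parent=9 cost=41
14. q=(0,39) nearest=9 d=12 new=(6,38) → add node 13 parent=9 cost=41
15. q=(1,0) nearest=0 d=2 new=(1,0) → add node 14 parent=0 cost=2
16. q=(24,24) nearest=11 d=2 new=(24,24) → add node 15 parent=11 cost=30
17. q=(10,4) nearest=1 d=2 new=(10,4) → add node 16 parent=1 cost=8
18. q=(11,47) nearest=12 d=9 new=(11,44) → blocked by [13,18]×[42,47], reject
19. q=(17,5) nearest=2 d=6 new=(17,5) → add node 17 parent=2 cost=18
20. q=(0,39) nearest=13 d=6 new=(0,39) → add node 18 parent=13 cost=47
21. q=(3,49) nearest=18 d=10 new=(3,45) → add node 19 parent=18 cost=53
22. q=(10,35) nearest=9 d=3 new=(10,35) → add node 20 parent=9 cost=38
23. q=(23,3) nearest=17 d=6 new=(23,3) → add node 21 parent=17 cost=24
24. q=(21,21) nearest=5 d=0 → coincident, reject
25. q=(18,34) nearest=12 d=4 new=(18,34) → blocked by [18,22]×[34,44], reject
26. q=(7,41) nearest=13 d=3 new=(7,41) → add node 22 parent=13 cost=44
27. q=(1,1) nearest=0 d=1 new=(1,1) → add node 23 parent=0 cost=1
28. q=(6,14) nearest=2 d=5 new=(6,14) → add node 24 parent=2 cost=17
29. q=(5,44) nearest=19 d=2 new=(5,44) → add node 25 parent=19 cost=55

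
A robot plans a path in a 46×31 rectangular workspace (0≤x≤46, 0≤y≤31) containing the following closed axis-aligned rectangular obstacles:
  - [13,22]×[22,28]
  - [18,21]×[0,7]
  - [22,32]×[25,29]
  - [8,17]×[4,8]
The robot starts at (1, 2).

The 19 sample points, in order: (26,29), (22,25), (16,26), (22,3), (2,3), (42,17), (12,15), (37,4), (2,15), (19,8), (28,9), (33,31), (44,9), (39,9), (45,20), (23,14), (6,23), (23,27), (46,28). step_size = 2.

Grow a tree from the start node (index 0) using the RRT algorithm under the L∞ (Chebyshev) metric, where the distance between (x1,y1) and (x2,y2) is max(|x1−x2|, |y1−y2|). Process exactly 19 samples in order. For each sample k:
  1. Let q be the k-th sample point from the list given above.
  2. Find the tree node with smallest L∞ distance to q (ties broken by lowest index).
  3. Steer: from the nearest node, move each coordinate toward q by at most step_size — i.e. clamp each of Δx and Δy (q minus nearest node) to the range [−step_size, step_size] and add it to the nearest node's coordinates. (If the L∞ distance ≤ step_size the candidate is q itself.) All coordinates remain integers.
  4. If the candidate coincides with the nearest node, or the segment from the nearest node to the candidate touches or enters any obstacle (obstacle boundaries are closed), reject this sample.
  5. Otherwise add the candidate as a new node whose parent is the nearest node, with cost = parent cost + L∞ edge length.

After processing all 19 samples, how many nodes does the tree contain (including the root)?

1. q=(26,29) nearest=0 d=27 new=(3,4) → add node 1 parent=0 cost=2
2. q=(22,25) nearest=1 d=21 new=(5,6) → add node 2 parent=1 cost=4
3. q=(16,26) nearest=2 d=20 new=(7,8) → add node 3 parent=2 cost=6
4. q=(22,3) nearest=3 d=15 new=(9,6) → blocked by [8,17]×[4,8], reject
5. q=(2,3) nearest=0 d=1 new=(2,3) → add node 4 parent=0 cost=1
6. q=(42,17) nearest=3 d=35 new=(9,10) → add node 5 parent=3 cost=8
7. q=(12,15) nearest=5 d=5 new=(11,12) → add node 6 parent=5 cost=10
8. q=(37,4) nearest=6 d=26 new=(13,10) → add node 7 parent=6 cost=12
9. q=(2,15) nearest=3 d=7 new=(5,10) → add node 8 parent=3 cost=8
10. q=(19,8) nearest=7 d=6 new=(15,8) → blocked by [8,17]×[4,8], reject
11. q=(28,9) nearest=7 d=15 new=(15,9) → add node 9 parent=7 cost=14
12. q=(33,31) nearest=7 d=21 new=(15,12) → add node 10 parent=7 cost=14
13. q=(44,9) nearest=9 d=29 new=(17,9) → add node 11 parent=9 cost=16
14. q=(39,9) nearest=11 d=22 new=(19,9) → add node 12 parent=11 cost=18
15. q=(45,20) nearest=12 d=26 new=(21,11) → add node 13 parent=12 cost=20
16. q=(23,14) nearest=13 d=3 new=(23,13) → add node 14 parent=13 cost=22
17. q=(6,23) nearest=6 d=11 new=(9,14) → add node 15 parent=6 cost=12
18. q=(23,27) nearest=14 d=14 new=(23,15) → add node 16 parent=14 cost=24
19. q=(46,28) nearest=14 d=23 new=(25,15) → add node 17 parent=14 cost=24

Node count: 18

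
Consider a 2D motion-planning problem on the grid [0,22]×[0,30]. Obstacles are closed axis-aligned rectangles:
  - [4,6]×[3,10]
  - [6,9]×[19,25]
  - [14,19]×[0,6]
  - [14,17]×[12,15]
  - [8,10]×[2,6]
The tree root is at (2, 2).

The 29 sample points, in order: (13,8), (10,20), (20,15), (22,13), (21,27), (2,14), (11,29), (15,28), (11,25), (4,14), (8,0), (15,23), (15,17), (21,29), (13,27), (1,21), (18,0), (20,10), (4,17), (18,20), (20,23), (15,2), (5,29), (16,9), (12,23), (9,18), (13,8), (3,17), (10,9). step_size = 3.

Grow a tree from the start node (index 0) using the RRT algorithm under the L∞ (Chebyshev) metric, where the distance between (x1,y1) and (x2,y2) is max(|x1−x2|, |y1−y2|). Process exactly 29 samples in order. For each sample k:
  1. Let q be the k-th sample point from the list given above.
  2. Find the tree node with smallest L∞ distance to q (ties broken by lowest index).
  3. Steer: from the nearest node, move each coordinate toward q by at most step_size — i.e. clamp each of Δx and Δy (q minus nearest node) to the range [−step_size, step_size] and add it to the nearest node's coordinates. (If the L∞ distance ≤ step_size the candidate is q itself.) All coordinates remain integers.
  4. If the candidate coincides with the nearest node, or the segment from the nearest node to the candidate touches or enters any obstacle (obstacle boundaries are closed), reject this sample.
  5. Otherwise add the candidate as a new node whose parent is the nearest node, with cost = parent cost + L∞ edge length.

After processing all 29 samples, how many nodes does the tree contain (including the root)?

Node count: 14

1. q=(13,8) nearest=0 d=11 new=(5,5) → blocked by [4,6]×[3,10], reject
2. q=(10,20) nearest=0 d=18 new=(5,5) → blocked by [4,6]×[3,10], reject
3. q=(20,15) nearest=0 d=18 new=(5,5) → blocked by [4,6]×[3,10], reject
4. q=(22,13) nearest=0 d=20 new=(5,5) → blocked by [4,6]×[3,10], reject
5. q=(21,27) nearest=0 d=25 new=(5,5) → blocked by [4,6]×[3,10], reject
6. q=(2,14) nearest=0 d=12 new=(2,5) → add node 1 parent=0 cost=3
7. q=(11,29) nearest=1 d=24 new=(5,8) → blocked by [4,6]×[3,10], reject
8. q=(15,28) nearest=1 d=23 new=(5,8) → blocked by [4,6]×[3,10], reject
9. q=(11,25) nearest=1 d=20 new=(5,8) → blocked by [4,6]×[3,10], reject
10. q=(4,14) nearest=1 d=9 new=(4,8) → blocked by [4,6]×[3,10], reject
11. q=(8,0) nearest=0 d=6 new=(5,0) → add node 2 parent=0 cost=3
12. q=(15,23) nearest=1 d=18 new=(5,8) → blocked by [4,6]×[3,10], reject
13. q=(15,17) nearest=1 d=13 new=(5,8) → blocked by [4,6]×[3,10], reject
14. q=(21,29) nearest=1 d=24 new=(5,8) → blocked by [4,6]×[3,10], reject
15. q=(13,27) nearest=1 d=22 new=(5,8) → blocked by [4,6]×[3,10], reject
16. q=(1,21) nearest=1 d=16 new=(1,8) → add node 3 parent=1 cost=6
17. q=(18,0) nearest=2 d=13 new=(8,0) → add node 4 parent=2 cost=6
18. q=(20,10) nearest=4 d=12 new=(11,3) → blocked by [8,10]×[2,6], reject
19. q=(4,17) nearest=3 d=9 new=(4,11) → add node 5 parent=3 cost=9
20. q=(18,20) nearest=5 d=14 new=(7,14) → add node 6 parent=5 cost=12
21. q=(20,23) nearest=6 d=13 new=(10,17) → add node 7 parent=6 cost=15
22. q=(15,2) nearest=4 d=7 new=(11,2) → add node 8 parent=4 cost=9
23. q=(5,29) nearest=7 d=12 new=(7,20) → blocked by [6,9]×[19,25], reject
24. q=(16,9) nearest=8 d=7 new=(14,5) → blocked by [14,19]×[0,6], reject
25. q=(12,23) nearest=7 d=6 new=(12,20) → add node 9 parent=7 cost=18
26. q=(9,18) nearest=7 d=1 new=(9,18) → add node 10 parent=7 cost=16
27. q=(13,8) nearest=6 d=6 new=(10,11) → add node 11 parent=6 cost=15
28. q=(3,17) nearest=6 d=4 new=(4,17) → add node 12 parent=6 cost=15
29. q=(10,9) nearest=11 d=2 new=(10,9) → add node 13 parent=11 cost=17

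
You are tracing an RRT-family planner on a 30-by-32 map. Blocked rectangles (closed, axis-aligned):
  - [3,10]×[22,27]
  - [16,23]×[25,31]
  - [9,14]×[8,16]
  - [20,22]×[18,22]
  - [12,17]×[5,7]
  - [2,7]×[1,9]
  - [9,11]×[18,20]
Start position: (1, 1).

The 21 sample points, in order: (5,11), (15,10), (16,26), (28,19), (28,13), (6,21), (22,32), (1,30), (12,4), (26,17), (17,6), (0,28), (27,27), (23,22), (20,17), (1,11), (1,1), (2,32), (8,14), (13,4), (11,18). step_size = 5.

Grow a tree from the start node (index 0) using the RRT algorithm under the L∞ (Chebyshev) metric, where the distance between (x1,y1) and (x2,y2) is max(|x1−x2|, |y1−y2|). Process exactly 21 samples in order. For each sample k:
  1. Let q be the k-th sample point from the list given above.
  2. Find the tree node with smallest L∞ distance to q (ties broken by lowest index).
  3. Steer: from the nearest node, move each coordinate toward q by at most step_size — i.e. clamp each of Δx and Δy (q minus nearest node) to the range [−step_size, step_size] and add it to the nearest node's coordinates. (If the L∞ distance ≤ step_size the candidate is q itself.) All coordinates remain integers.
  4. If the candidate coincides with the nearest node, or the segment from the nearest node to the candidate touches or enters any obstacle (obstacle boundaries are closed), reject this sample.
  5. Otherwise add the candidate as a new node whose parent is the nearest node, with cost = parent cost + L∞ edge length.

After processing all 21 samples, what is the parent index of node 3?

1. q=(5,11) nearest=0 d=10 new=(5,6) → blocked by [2,7]×[1,9], reject
2. q=(15,10) nearest=0 d=14 new=(6,6) → blocked by [2,7]×[1,9], reject
3. q=(16,26) nearest=0 d=25 new=(6,6) → blocked by [2,7]×[1,9], reject
4. q=(28,19) nearest=0 d=27 new=(6,6) → blocked by [2,7]×[1,9], reject
5. q=(28,13) nearest=0 d=27 new=(6,6) → blocked by [2,7]×[1,9], reject
6. q=(6,21) nearest=0 d=20 new=(6,6) → blocked by [2,7]×[1,9], reject
7. q=(22,32) nearest=0 d=31 new=(6,6) → blocked by [2,7]×[1,9], reject
8. q=(1,30) nearest=0 d=29 new=(1,6) → add node 1 parent=0 cost=5
9. q=(12,4) nearest=0 d=11 new=(6,4) → blocked by [2,7]×[1,9], reject
10. q=(26,17) nearest=0 d=25 new=(6,6) → blocked by [2,7]×[1,9], reject
11. q=(17,6) nearest=0 d=16 new=(6,6) → blocked by [2,7]×[1,9], reject
12. q=(0,28) nearest=1 d=22 new=(0,11) → add node 2 parent=1 cost=10
13. q=(27,27) nearest=0 d=26 new=(6,6) → blocked by [2,7]×[1,9], reject
14. q=(23,22) nearest=0 d=22 new=(6,6) → blocked by [2,7]×[1,9], reject
15. q=(20,17) nearest=0 d=19 new=(6,6) → blocked by [2,7]×[1,9], reject
16. q=(1,11) nearest=2 d=1 new=(1,11) → add node 3 parent=2 cost=11
17. q=(1,1) nearest=0 d=0 → coincident, reject
18. q=(2,32) nearest=2 d=21 new=(2,16) → add node 4 parent=2 cost=15
19. q=(8,14) nearest=4 d=6 new=(7,14) → add node 5 parent=4 cost=20
20. q=(13,4) nearest=5 d=10 new=(12,9) → blocked by [9,14]×[8,16], reject
21. q=(11,18) nearest=5 d=4 new=(11,18) → blocked by [9,14]×[8,16], reject

Parent of node 3: 2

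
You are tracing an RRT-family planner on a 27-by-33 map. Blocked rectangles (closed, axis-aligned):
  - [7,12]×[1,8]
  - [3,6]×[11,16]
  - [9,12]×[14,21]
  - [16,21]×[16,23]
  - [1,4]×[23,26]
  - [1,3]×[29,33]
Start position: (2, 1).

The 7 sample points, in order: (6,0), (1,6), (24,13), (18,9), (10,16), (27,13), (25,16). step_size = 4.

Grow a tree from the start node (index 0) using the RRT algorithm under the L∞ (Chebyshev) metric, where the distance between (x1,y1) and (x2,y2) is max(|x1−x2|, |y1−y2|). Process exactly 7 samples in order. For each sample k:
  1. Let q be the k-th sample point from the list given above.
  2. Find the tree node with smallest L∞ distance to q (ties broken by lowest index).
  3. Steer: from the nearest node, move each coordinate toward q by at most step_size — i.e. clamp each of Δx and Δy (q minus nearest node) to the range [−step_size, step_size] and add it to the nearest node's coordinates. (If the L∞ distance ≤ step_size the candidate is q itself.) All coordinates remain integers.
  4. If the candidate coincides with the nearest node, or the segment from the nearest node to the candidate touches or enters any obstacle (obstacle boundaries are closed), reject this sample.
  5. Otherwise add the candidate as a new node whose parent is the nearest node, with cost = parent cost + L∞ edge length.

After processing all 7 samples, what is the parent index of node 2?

Parent of node 2: 0

1. q=(6,0) nearest=0 d=4 new=(6,0) → add node 1 parent=0 cost=4
2. q=(1,6) nearest=0 d=5 new=(1,5) → add node 2 parent=0 cost=4
3. q=(24,13) nearest=1 d=18 new=(10,4) → blocked by [7,12]×[1,8], reject
4. q=(18,9) nearest=1 d=12 new=(10,4) → blocked by [7,12]×[1,8], reject
5. q=(10,16) nearest=2 d=11 new=(5,9) → add node 3 parent=2 cost=8
6. q=(27,13) nearest=1 d=21 new=(10,4) → blocked by [7,12]×[1,8], reject
7. q=(25,16) nearest=1 d=19 new=(10,4) → blocked by [7,12]×[1,8], reject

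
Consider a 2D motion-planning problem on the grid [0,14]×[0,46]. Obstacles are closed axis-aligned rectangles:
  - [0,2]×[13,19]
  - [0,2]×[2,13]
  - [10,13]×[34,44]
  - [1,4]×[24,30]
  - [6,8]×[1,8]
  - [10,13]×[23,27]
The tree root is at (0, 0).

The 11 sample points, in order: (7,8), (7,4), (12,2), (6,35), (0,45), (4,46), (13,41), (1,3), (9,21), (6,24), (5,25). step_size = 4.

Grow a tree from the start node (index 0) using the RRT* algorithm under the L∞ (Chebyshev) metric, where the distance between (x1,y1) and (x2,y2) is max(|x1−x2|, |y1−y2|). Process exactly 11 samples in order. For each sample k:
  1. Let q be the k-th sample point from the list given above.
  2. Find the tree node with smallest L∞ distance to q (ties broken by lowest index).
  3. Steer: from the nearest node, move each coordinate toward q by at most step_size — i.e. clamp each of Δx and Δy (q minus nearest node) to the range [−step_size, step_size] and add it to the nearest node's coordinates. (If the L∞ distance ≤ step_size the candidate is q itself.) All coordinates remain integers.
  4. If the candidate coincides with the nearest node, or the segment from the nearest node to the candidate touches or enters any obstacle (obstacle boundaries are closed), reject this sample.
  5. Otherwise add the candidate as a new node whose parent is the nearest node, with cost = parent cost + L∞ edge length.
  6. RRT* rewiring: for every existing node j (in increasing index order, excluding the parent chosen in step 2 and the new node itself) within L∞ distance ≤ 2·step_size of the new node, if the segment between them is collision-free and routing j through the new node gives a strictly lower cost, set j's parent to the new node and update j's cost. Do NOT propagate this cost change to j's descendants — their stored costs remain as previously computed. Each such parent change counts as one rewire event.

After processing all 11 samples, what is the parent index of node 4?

Parent of node 4: 3

1. q=(7,8) nearest=0 d=8 new=(4,4) → blocked by [0,2]×[2,13], reject
2. q=(7,4) nearest=0 d=7 new=(4,4) → blocked by [0,2]×[2,13], reject
3. q=(12,2) nearest=0 d=12 new=(4,2) → add node 1 parent=0 cost=4
4. q=(6,35) nearest=1 d=33 new=(6,6) → blocked by [6,8]×[1,8], reject
5. q=(0,45) nearest=1 d=43 new=(0,6) → blocked by [0,2]×[2,13], reject
6. q=(4,46) nearest=1 d=44 new=(4,6) → add node 2 parent=1 cost=8
7. q=(13,41) nearest=2 d=35 new=(8,10) → blocked by [6,8]×[1,8], reject
8. q=(1,3) nearest=0 d=3 new=(1,3) → blocked by [0,2]×[2,13], reject
9. q=(9,21) nearest=2 d=15 new=(8,10) → blocked by [6,8]×[1,8], reject
10. q=(6,24) nearest=2 d=18 new=(6,10) → add node 3 parent=2 cost=12
11. q=(5,25) nearest=3 d=15 new=(5,14) → add node 4 parent=3 cost=16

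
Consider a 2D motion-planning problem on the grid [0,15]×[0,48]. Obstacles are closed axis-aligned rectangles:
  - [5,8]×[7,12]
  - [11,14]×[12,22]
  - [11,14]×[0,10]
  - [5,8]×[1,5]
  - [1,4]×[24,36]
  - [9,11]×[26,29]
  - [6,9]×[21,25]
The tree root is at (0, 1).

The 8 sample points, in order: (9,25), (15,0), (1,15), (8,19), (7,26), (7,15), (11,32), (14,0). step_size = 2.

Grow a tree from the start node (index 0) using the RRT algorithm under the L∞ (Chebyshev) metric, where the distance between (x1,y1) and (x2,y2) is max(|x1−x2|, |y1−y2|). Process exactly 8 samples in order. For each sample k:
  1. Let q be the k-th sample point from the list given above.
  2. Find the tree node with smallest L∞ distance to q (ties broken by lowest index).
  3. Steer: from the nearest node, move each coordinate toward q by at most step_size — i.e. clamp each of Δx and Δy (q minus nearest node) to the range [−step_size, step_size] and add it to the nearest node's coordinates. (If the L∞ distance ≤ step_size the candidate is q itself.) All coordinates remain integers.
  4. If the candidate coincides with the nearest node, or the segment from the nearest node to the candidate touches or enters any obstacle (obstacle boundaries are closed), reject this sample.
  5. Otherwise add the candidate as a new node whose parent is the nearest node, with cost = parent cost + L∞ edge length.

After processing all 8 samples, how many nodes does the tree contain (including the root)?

1. q=(9,25) nearest=0 d=24 new=(2,3) → add node 1 parent=0 cost=2
2. q=(15,0) nearest=1 d=13 new=(4,1) → add node 2 parent=1 cost=4
3. q=(1,15) nearest=1 d=12 new=(1,5) → add node 3 parent=1 cost=4
4. q=(8,19) nearest=3 d=14 new=(3,7) → add node 4 parent=3 cost=6
5. q=(7,26) nearest=4 d=19 new=(5,9) → blocked by [5,8]×[7,12], reject
6. q=(7,15) nearest=4 d=8 new=(5,9) → blocked by [5,8]×[7,12], reject
7. q=(11,32) nearest=4 d=25 new=(5,9) → blocked by [5,8]×[7,12], reject
8. q=(14,0) nearest=2 d=10 new=(6,0) → add node 5 parent=2 cost=6

Node count: 6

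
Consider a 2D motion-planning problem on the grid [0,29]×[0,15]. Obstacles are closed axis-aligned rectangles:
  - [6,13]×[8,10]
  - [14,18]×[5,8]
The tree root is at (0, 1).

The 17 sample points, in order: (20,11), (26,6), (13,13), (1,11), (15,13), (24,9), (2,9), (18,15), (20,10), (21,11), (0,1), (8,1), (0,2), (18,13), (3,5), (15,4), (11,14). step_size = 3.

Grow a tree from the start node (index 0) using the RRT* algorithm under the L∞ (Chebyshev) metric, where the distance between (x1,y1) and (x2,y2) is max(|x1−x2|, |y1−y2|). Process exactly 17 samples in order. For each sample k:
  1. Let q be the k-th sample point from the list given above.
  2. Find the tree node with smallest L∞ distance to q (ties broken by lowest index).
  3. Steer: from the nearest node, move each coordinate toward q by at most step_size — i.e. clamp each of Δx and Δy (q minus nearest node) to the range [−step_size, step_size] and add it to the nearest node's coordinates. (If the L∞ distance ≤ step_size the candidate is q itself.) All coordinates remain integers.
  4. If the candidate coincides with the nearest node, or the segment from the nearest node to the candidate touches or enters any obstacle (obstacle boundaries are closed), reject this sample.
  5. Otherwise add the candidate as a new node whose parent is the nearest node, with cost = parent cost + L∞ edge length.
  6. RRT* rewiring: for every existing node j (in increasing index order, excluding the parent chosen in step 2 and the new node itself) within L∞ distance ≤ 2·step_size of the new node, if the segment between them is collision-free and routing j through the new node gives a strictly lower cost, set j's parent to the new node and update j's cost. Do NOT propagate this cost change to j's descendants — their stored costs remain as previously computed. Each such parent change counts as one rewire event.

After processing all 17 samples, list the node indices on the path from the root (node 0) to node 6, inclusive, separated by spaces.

Path: 0 6

1. q=(20,11) nearest=0 d=20 new=(3,4) → add node 1 parent=0 cost=3
2. q=(26,6) nearest=1 d=23 new=(6,6) → add node 2 parent=1 cost=6
3. q=(13,13) nearest=2 d=7 new=(9,9) → blocked by [6,13]×[8,10], reject
4. q=(1,11) nearest=2 d=5 new=(3,9) → add node 3 parent=2 cost=9
5. q=(15,13) nearest=2 d=9 new=(9,9) → blocked by [6,13]×[8,10], reject
6. q=(24,9) nearest=2 d=18 new=(9,9) → blocked by [6,13]×[8,10], reject
7. q=(2,9) nearest=3 d=1 new=(2,9) → add node 4 parent=3 cost=10
8. q=(18,15) nearest=2 d=12 new=(9,9) → blocked by [6,13]×[8,10], reject
9. q=(20,10) nearest=2 d=14 new=(9,9) → blocked by [6,13]×[8,10], reject
10. q=(21,11) nearest=2 d=15 new=(9,9) → blocked by [6,13]×[8,10], reject
11. q=(0,1) nearest=0 d=0 → coincident, reject
12. q=(8,1) nearest=1 d=5 new=(6,1) → add node 5 parent=1 cost=6
13. q=(0,2) nearest=0 d=1 new=(0,2) → add node 6 parent=0 cost=1
14. q=(18,13) nearest=2 d=12 new=(9,9) → blocked by [6,13]×[8,10], reject
15. q=(3,5) nearest=1 d=1 new=(3,5) → add node 7 parent=1 cost=4; rewire 3→7 (8<9); rewire 4→7 (8<10)
16. q=(15,4) nearest=2 d=9 new=(9,4) → add node 8 parent=2 cost=9
17. q=(11,14) nearest=2 d=8 new=(9,9) → blocked by [6,13]×[8,10], reject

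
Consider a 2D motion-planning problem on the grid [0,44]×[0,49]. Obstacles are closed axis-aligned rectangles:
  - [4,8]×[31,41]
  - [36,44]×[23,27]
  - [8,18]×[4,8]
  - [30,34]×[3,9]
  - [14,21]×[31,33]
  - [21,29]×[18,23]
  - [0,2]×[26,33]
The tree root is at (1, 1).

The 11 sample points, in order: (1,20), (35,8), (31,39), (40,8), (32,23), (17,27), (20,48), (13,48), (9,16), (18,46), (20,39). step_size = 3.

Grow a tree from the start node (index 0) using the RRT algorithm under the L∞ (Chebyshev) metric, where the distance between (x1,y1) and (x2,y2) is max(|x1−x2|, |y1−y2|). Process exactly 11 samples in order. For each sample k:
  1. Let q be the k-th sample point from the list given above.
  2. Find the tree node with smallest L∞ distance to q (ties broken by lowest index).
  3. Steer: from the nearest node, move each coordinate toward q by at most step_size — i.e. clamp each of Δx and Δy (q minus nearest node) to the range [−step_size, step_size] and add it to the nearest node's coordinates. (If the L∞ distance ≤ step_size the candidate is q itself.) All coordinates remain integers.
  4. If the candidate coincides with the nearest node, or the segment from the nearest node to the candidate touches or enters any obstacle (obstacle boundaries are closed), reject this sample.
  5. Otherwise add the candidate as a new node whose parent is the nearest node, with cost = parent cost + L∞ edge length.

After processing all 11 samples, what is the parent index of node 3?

1. q=(1,20) nearest=0 d=19 new=(1,4) → add node 1 parent=0 cost=3
2. q=(35,8) nearest=0 d=34 new=(4,4) → add node 2 parent=0 cost=3
3. q=(31,39) nearest=1 d=35 new=(4,7) → add node 3 parent=1 cost=6
4. q=(40,8) nearest=2 d=36 new=(7,7) → add node 4 parent=2 cost=6
5. q=(32,23) nearest=4 d=25 new=(10,10) → blocked by [8,18]×[4,8], reject
6. q=(17,27) nearest=3 d=20 new=(7,10) → add node 5 parent=3 cost=9
7. q=(20,48) nearest=5 d=38 new=(10,13) → add node 6 parent=5 cost=12
8. q=(13,48) nearest=6 d=35 new=(13,16) → add node 7 parent=6 cost=15
9. q=(9,16) nearest=6 d=3 new=(9,16) → add node 8 parent=6 cost=15
10. q=(18,46) nearest=7 d=30 new=(16,19) → add node 9 parent=7 cost=18
11. q=(20,39) nearest=9 d=20 new=(19,22) → add node 10 parent=9 cost=21

Parent of node 3: 1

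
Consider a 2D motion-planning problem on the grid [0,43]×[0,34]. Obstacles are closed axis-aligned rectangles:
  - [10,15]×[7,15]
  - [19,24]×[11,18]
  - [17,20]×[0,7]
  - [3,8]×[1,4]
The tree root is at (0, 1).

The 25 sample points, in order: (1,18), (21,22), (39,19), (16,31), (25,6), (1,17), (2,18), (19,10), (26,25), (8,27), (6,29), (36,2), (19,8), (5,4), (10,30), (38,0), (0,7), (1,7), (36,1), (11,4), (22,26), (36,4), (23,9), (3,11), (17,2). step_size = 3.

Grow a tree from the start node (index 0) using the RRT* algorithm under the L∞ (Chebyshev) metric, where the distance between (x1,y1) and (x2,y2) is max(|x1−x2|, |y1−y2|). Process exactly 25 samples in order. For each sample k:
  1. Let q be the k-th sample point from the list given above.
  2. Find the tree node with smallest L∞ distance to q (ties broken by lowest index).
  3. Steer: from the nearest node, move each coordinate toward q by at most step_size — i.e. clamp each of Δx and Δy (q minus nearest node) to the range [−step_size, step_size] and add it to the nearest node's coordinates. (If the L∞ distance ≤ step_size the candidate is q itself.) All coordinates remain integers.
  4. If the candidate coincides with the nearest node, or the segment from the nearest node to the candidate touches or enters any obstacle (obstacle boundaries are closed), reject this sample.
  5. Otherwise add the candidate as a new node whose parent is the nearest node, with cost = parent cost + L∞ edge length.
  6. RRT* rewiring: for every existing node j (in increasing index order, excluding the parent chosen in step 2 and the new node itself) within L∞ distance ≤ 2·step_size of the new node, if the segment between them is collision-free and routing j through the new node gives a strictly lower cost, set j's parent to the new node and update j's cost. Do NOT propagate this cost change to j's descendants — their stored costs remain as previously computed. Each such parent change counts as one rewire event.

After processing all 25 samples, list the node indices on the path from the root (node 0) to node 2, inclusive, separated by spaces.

1. q=(1,18) nearest=0 d=17 new=(1,4) → add node 1 parent=0 cost=3
2. q=(21,22) nearest=1 d=20 new=(4,7) → add node 2 parent=1 cost=6
3. q=(39,19) nearest=2 d=35 new=(7,10) → add node 3 parent=2 cost=9
4. q=(16,31) nearest=3 d=21 new=(10,13) → blocked by [10,15]×[7,15], reject
5. q=(25,6) nearest=3 d=18 new=(10,7) → blocked by [10,15]×[7,15], reject
6. q=(1,17) nearest=3 d=7 new=(4,13) → add node 4 parent=3 cost=12
7. q=(2,18) nearest=4 d=5 new=(2,16) → add node 5 parent=4 cost=15
8. q=(19,10) nearest=3 d=12 new=(10,10) → blocked by [10,15]×[7,15], reject
9. q=(26,25) nearest=3 d=19 new=(10,13) → blocked by [10,15]×[7,15], reject
10. q=(8,27) nearest=5 d=11 new=(5,19) → add node 6 parent=5 cost=18
11. q=(6,29) nearest=6 d=10 new=(6,22) → add node 7 parent=6 cost=21
12. q=(36,2) nearest=3 d=29 new=(10,7) → blocked by [10,15]×[7,15], reject
13. q=(19,8) nearest=3 d=12 new=(10,8) → blocked by [10,15]×[7,15], reject
14. q=(5,4) nearest=2 d=3 new=(5,4) → blocked by [3,8]×[1,4], reject
15. q=(10,30) nearest=7 d=8 new=(9,25) → add node 8 parent=7 cost=24
16. q=(38,0) nearest=8 d=29 new=(12,22) → add node 9 parent=8 cost=27
17. q=(0,7) nearest=1 d=3 new=(0,7) → add node 10 parent=1 cost=6
18. q=(1,7) nearest=10 d=1 new=(1,7) → add node 11 parent=10 cost=7
19. q=(36,1) nearest=9 d=24 new=(15,19) → add node 12 parent=9 cost=30
20. q=(11,4) nearest=3 d=6 new=(10,7) → blocked by [10,15]×[7,15], reject
21. q=(22,26) nearest=12 d=7 new=(18,22) → add node 13 parent=12 cost=33
22. q=(36,4) nearest=13 d=18 new=(21,19) → add node 14 parent=13 cost=36
23. q=(23,9) nearest=12 d=10 new=(18,16) → add node 15 parent=12 cost=33
24. q=(3,11) nearest=4 d=2 new=(3,11) → add node 16 parent=4 cost=14
25. q=(17,2) nearest=3 d=10 new=(10,7) → blocked by [10,15]×[7,15], reject

Path: 0 1 2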